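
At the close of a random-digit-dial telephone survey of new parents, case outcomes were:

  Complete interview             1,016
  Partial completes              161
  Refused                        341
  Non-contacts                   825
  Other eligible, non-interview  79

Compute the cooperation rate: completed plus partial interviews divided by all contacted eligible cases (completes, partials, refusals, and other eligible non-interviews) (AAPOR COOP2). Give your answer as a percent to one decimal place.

73.7%

Numerator: 1016 + 161 = 1177
Denom: 1016 + 161 + 341 + 79 = 1597
COOP2 = 1177 / 1597 = 0.7370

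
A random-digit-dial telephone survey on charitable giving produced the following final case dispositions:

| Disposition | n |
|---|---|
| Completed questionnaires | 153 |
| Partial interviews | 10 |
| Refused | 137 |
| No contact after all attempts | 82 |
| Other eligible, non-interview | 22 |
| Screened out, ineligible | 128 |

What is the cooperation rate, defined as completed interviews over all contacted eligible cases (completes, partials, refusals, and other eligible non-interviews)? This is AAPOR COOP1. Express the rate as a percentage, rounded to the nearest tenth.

Numerator: 153
Denominator: 153 + 10 + 137 + 22 = 322
COOP1 = 153 / 322 = 0.4752

47.5%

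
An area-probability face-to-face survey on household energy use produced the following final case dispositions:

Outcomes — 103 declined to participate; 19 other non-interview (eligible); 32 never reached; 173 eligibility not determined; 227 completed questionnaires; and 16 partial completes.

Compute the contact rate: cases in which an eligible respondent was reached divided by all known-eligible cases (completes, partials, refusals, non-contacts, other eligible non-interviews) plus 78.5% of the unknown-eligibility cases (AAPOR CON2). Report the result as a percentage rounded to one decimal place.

Top → 227 + 16 + 103 + 19 = 365
Known eligible → 227 + 16 + 103 + 32 + 19 = 397
Eligible share of unknowns → 0.7850 × 173 = 135.81
Base → 397 + 135.81 = 532.81
CON2 = 365 / 532.81 = 0.6850

68.5%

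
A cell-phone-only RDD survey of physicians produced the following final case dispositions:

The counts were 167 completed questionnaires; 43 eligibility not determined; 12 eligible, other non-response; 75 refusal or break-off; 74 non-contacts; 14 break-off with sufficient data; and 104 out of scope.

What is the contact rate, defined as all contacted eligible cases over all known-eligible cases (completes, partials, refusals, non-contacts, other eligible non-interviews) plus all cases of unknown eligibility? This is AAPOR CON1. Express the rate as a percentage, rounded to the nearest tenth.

Num: 167 + 14 + 75 + 12 = 268
Denominator: 167 + 14 + 75 + 74 + 12 + 43 = 385
CON1 = 268 / 385 = 0.6961

69.6%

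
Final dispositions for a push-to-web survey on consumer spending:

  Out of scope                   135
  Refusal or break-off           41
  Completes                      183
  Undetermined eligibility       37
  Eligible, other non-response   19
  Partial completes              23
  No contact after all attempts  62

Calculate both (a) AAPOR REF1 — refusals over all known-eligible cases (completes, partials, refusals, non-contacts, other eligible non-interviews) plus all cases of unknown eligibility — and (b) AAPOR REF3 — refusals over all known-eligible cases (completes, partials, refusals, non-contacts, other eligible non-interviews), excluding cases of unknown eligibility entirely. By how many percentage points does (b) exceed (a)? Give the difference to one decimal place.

1.3

Top → 41
Base → 183 + 23 + 41 + 62 + 19 + 37 = 365
REF1 = 41 / 365 = 0.1123
Base → 183 + 23 + 41 + 62 + 19 = 328
REF3 = 41 / 328 = 0.1250
Difference = 12.50 − 11.23 = 1.27 percentage points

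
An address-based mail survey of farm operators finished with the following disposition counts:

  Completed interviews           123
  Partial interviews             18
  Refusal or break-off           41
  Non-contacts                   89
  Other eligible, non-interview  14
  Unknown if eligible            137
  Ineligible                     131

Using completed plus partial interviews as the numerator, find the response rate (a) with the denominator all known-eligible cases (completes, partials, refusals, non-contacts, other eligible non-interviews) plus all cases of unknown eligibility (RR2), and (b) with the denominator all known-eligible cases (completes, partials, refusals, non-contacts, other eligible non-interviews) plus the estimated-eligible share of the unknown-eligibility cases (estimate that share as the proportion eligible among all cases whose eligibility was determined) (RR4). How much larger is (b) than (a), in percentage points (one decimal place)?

3.8

Top = 123 + 18 = 141
Denominator = 123 + 18 + 41 + 89 + 14 + 137 = 422
RR2 = 141 / 422 = 0.3341
Determined eligible = 123 + 18 + 41 + 89 + 14 = 285
e = 285 / (285 + 131) = 285 / 416 = 0.6851
Estimated eligible among unknowns = 0.6851 × 137 = 93.86
Denominator = 285 + 93.86 = 378.86
RR4 = 141 / 378.86 = 0.3722
Difference = 37.22 − 33.41 = 3.81 percentage points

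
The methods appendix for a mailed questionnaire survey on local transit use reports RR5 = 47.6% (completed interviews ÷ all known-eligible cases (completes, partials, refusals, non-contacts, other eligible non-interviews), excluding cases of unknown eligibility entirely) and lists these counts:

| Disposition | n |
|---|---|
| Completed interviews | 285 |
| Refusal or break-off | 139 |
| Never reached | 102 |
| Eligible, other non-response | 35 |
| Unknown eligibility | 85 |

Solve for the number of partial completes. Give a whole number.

RR5 = 285 / D = 0.476
D = 285 / 0.476 = 598.7
Other denominator terms total 561
partial completes = 598.7 − 561 ≈ 38

38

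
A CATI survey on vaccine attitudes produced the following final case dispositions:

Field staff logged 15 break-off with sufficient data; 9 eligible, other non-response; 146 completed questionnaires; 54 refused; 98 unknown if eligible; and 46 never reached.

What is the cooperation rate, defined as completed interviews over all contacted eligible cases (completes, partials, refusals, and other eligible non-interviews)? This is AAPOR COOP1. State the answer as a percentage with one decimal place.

65.2%

Num = 146
Denominator = 146 + 15 + 54 + 9 = 224
COOP1 = 146 / 224 = 0.6518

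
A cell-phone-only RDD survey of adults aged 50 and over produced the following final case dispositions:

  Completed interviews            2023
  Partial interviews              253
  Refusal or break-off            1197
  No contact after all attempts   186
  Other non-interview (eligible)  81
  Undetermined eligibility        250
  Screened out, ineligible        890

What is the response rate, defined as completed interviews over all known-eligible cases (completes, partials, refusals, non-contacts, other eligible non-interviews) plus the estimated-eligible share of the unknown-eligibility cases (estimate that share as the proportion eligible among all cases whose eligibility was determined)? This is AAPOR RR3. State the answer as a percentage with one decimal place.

51.3%

Top → 2023
Determined eligible → 2023 + 253 + 1197 + 186 + 81 = 3740
e = 3740 / (3740 + 890) = 3740 / 4630 = 0.8078
Eligible share of unknowns → 0.8078 × 250 = 201.95
Denominator → 3740 + 201.95 = 3941.95
RR3 = 2023 / 3941.95 = 0.5132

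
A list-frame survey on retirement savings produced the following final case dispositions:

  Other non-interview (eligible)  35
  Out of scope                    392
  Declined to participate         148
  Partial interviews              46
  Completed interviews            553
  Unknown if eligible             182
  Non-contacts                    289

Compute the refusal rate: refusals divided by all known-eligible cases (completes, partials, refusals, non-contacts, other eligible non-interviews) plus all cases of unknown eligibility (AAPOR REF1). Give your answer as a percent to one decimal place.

Top: 148
Denominator: 553 + 46 + 148 + 289 + 35 + 182 = 1253
REF1 = 148 / 1253 = 0.1181

11.8%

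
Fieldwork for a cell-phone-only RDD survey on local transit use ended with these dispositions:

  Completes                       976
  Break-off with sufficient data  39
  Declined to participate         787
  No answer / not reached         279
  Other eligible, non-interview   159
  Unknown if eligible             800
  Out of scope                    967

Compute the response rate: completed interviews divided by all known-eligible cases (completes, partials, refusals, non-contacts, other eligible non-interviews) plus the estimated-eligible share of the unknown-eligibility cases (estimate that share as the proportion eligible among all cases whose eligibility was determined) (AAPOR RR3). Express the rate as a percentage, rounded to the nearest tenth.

34.9%

Numerator → 976
Eligible (known) → 976 + 39 + 787 + 279 + 159 = 2240
e = 2240 / (2240 + 967) = 2240 / 3207 = 0.6985
e × U → 0.6985 × 800 = 558.80
Base → 2240 + 558.80 = 2798.80
RR3 = 976 / 2798.80 = 0.3487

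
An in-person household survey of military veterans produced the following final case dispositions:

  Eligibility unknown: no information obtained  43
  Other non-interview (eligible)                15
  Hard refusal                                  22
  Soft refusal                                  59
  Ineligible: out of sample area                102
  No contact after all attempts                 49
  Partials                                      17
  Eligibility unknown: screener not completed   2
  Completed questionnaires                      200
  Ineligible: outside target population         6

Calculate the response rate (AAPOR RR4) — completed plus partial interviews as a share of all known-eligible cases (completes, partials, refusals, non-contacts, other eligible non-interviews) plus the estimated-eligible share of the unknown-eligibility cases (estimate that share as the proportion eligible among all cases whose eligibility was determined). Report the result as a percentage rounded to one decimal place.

54.7%

Refusals = 22 + 59 = 81
Eligibility not determined = 2 + 43 = 45
Out of scope = 6 + 102 = 108
Top = 200 + 17 = 217
Determined eligible = 200 + 17 + 81 + 49 + 15 = 362
e = 362 / (362 + 108) = 362 / 470 = 0.7702
Estimated eligible among unknowns = 0.7702 × 45 = 34.66
Base = 362 + 34.66 = 396.66
RR4 = 217 / 396.66 = 0.5471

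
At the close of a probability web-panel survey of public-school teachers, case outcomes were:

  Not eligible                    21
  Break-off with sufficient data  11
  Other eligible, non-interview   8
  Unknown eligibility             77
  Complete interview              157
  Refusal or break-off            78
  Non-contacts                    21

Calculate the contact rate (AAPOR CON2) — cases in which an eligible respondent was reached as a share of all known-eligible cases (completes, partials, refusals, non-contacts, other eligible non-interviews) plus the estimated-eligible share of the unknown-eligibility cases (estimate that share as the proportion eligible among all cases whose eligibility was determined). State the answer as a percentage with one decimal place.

Num: 157 + 11 + 78 + 8 = 254
Known eligible: 157 + 11 + 78 + 21 + 8 = 275
e = 275 / (275 + 21) = 275 / 296 = 0.9291
Estimated eligible among unknowns: 0.9291 × 77 = 71.54
Denom: 275 + 71.54 = 346.54
CON2 = 254 / 346.54 = 0.7330

73.3%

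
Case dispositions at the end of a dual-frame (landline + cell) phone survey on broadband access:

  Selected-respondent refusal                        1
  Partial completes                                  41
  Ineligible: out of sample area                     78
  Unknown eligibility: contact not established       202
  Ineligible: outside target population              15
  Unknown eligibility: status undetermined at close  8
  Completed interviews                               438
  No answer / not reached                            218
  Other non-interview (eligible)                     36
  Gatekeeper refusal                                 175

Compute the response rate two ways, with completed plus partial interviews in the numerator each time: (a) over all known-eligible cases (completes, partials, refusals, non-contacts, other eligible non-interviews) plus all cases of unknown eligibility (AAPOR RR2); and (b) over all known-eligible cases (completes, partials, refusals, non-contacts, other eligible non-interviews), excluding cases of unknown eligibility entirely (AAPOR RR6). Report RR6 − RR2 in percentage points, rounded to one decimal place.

Declined to participate = 175 + 1 = 176
Undetermined eligibility = 202 + 8 = 210
Out of scope = 15 + 78 = 93
Num: 438 + 41 = 479
Denom: 438 + 41 + 176 + 218 + 36 + 210 = 1119
RR2 = 479 / 1119 = 0.4281
Denom: 438 + 41 + 176 + 218 + 36 = 909
RR6 = 479 / 909 = 0.5270
Difference = 52.70 − 42.81 = 9.89 percentage points

9.9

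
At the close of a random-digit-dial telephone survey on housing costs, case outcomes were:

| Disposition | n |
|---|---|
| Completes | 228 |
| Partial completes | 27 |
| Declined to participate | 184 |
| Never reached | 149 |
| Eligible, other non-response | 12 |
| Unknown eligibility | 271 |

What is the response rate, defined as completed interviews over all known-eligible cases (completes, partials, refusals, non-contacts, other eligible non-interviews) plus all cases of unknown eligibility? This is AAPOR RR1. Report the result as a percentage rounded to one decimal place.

26.2%

Num = 228
Base = 228 + 27 + 184 + 149 + 12 + 271 = 871
RR1 = 228 / 871 = 0.2618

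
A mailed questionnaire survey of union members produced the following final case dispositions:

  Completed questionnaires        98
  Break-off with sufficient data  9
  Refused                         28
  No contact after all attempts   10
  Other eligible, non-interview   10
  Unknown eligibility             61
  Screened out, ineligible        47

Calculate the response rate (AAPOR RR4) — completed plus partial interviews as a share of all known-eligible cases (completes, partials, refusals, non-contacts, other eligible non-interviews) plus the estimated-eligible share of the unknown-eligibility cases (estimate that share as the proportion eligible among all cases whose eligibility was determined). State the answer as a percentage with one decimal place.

Numerator: 98 + 9 = 107
Eligible (known): 98 + 9 + 28 + 10 + 10 = 155
e = 155 / (155 + 47) = 155 / 202 = 0.7673
Estimated eligible among unknowns: 0.7673 × 61 = 46.81
Denom: 155 + 46.81 = 201.81
RR4 = 107 / 201.81 = 0.5302

53.0%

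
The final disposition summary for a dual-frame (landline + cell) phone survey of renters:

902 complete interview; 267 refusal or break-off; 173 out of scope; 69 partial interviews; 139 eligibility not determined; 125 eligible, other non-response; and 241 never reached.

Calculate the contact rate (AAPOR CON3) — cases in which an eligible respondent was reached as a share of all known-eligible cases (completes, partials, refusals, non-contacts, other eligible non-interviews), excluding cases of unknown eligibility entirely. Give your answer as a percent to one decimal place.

85.0%

Numerator = 902 + 69 + 267 + 125 = 1363
Denominator = 902 + 69 + 267 + 241 + 125 = 1604
CON3 = 1363 / 1604 = 0.8498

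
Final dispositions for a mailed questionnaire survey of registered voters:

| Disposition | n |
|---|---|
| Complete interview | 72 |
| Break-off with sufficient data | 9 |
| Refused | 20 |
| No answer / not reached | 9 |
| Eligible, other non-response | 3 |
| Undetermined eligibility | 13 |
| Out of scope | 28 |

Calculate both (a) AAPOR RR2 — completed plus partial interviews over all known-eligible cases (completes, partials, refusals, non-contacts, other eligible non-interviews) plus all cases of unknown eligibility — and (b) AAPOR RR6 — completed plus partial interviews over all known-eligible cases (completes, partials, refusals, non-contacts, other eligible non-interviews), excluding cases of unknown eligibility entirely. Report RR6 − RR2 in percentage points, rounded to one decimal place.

7.4

Numerator: 72 + 9 = 81
Denominator: 72 + 9 + 20 + 9 + 3 + 13 = 126
RR2 = 81 / 126 = 0.6429
Denominator: 72 + 9 + 20 + 9 + 3 = 113
RR6 = 81 / 113 = 0.7168
Difference = 71.68 − 64.29 = 7.39 percentage points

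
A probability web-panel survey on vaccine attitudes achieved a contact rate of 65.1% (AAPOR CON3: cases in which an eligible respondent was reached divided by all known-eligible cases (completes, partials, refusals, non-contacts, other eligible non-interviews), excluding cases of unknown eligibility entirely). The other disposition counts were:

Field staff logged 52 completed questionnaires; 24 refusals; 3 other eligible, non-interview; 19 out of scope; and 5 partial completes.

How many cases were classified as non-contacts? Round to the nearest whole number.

Top → 52 + 5 + 24 + 3 = 84
CON3 = 84 / D = 0.651
D = 84 / 0.651 = 129.0
Rest of base = 84
non-contacts = 129.0 − 84 ≈ 45

45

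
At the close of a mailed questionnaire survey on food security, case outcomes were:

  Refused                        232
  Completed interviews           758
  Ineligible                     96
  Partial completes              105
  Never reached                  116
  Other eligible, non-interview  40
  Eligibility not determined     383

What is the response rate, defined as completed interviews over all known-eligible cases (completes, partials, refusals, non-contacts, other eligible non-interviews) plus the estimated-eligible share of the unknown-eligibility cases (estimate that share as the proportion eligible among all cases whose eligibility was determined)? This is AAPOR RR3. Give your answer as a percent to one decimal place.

Num = 758
Known eligible = 758 + 105 + 232 + 116 + 40 = 1251
e = 1251 / (1251 + 96) = 1251 / 1347 = 0.9287
e × U = 0.9287 × 383 = 355.69
Denominator = 1251 + 355.69 = 1606.69
RR3 = 758 / 1606.69 = 0.4718

47.2%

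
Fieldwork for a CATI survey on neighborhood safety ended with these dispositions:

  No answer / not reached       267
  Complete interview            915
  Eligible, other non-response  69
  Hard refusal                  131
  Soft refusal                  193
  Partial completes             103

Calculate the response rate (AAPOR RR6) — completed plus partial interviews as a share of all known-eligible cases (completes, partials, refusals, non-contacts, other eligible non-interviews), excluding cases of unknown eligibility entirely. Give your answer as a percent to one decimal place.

60.7%

Declined to participate = 131 + 193 = 324
Numerator: 915 + 103 = 1018
Base: 915 + 103 + 324 + 267 + 69 = 1678
RR6 = 1018 / 1678 = 0.6067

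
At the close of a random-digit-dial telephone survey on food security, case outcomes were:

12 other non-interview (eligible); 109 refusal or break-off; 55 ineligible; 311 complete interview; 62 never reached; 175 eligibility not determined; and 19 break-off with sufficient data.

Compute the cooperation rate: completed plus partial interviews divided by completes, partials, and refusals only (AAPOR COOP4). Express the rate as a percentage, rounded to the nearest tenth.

Num: 311 + 19 = 330
Base: 311 + 19 + 109 = 439
COOP4 = 330 / 439 = 0.7517

75.2%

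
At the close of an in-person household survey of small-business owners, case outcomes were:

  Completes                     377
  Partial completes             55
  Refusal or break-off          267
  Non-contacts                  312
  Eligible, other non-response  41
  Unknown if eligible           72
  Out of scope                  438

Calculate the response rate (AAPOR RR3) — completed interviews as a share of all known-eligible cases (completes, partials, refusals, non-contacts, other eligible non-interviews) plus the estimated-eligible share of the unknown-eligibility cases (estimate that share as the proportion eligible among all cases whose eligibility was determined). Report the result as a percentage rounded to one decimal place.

Num: 377
Eligible (known): 377 + 55 + 267 + 312 + 41 = 1052
e = 1052 / (1052 + 438) = 1052 / 1490 = 0.7060
e × U: 0.7060 × 72 = 50.83
Denom: 1052 + 50.83 = 1102.83
RR3 = 377 / 1102.83 = 0.3418

34.2%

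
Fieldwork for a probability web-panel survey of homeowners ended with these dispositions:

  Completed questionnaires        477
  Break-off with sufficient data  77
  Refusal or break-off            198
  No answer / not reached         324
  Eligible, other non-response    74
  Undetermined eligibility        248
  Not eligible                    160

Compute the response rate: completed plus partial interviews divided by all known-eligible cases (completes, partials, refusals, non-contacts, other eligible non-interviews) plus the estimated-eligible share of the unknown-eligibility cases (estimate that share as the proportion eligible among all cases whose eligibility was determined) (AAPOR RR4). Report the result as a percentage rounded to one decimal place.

40.5%

Top = 477 + 77 = 554
Known eligible = 477 + 77 + 198 + 324 + 74 = 1150
e = 1150 / (1150 + 160) = 1150 / 1310 = 0.8779
e × U = 0.8779 × 248 = 217.72
Denominator = 1150 + 217.72 = 1367.72
RR4 = 554 / 1367.72 = 0.4051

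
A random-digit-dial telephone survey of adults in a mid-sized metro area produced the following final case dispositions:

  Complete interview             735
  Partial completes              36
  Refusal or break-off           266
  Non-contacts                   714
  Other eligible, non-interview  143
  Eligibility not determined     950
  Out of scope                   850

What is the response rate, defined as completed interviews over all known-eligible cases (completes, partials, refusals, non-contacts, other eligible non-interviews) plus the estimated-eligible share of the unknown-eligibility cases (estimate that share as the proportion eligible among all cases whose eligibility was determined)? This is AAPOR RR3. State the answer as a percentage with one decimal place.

28.8%

Numerator → 735
Determined eligible → 735 + 36 + 266 + 714 + 143 = 1894
e = 1894 / (1894 + 850) = 1894 / 2744 = 0.6902
e × U → 0.6902 × 950 = 655.69
Base → 1894 + 655.69 = 2549.69
RR3 = 735 / 2549.69 = 0.2883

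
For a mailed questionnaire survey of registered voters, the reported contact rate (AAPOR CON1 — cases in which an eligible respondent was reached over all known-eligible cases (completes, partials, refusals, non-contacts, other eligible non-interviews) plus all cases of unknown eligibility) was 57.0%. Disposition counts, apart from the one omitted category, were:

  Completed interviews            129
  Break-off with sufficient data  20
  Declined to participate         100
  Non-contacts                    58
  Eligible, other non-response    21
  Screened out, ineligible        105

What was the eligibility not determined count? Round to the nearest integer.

146

Top = 129 + 20 + 100 + 21 = 270
CON1 = 270 / D = 0.570
D = 270 / 0.570 = 473.7
Other denominator terms total 328
eligibility not determined = 473.7 − 328 ≈ 146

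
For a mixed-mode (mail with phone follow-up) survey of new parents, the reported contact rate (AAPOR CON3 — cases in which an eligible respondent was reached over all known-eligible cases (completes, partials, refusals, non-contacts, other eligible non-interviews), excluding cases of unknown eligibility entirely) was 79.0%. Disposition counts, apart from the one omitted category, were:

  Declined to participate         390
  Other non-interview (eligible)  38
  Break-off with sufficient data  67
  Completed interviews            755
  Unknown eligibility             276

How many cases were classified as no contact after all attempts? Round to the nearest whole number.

Numerator → 755 + 67 + 390 + 38 = 1250
CON3 = 1250 / D = 0.790
D = 1250 / 0.790 = 1582.3
Other denominator terms total 1250
no contact after all attempts = 1582.3 − 1250 ≈ 332

332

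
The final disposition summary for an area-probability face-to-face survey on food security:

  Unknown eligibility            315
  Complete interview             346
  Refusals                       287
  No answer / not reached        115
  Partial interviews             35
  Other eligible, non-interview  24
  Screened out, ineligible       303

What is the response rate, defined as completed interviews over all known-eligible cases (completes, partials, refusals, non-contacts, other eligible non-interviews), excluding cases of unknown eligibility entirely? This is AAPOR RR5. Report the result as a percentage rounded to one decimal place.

Num → 346
Denom → 346 + 35 + 287 + 115 + 24 = 807
RR5 = 346 / 807 = 0.4287

42.9%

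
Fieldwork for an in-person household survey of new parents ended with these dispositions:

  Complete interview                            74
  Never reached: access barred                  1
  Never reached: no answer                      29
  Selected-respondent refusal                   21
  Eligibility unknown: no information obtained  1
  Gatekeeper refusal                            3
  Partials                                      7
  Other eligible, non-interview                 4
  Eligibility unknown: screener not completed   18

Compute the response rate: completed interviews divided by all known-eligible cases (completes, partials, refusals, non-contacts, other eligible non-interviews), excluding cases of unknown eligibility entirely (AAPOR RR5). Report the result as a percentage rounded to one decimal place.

53.2%

Refusals = 3 + 21 = 24
No contact after all attempts = 29 + 1 = 30
Unknown eligibility = 18 + 1 = 19
Numerator: 74
Denom: 74 + 7 + 24 + 30 + 4 = 139
RR5 = 74 / 139 = 0.5324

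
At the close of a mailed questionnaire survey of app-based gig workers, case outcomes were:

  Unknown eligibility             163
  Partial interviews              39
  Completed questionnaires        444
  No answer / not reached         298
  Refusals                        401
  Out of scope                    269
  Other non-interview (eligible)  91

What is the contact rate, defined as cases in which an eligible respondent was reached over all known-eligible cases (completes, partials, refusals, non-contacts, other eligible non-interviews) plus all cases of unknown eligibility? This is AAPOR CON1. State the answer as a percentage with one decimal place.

67.9%

Top: 444 + 39 + 401 + 91 = 975
Denom: 444 + 39 + 401 + 298 + 91 + 163 = 1436
CON1 = 975 / 1436 = 0.6790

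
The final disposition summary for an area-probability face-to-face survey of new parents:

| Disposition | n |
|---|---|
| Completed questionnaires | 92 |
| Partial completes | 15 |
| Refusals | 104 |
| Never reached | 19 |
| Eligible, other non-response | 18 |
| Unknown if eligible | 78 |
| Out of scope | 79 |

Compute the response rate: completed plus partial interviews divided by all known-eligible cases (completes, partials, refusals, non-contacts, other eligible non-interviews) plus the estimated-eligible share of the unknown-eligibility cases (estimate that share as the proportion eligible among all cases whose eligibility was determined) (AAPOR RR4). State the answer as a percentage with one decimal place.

34.8%

Numerator = 92 + 15 = 107
Eligible (known) = 92 + 15 + 104 + 19 + 18 = 248
e = 248 / (248 + 79) = 248 / 327 = 0.7584
Estimated eligible among unknowns = 0.7584 × 78 = 59.16
Denominator = 248 + 59.16 = 307.16
RR4 = 107 / 307.16 = 0.3484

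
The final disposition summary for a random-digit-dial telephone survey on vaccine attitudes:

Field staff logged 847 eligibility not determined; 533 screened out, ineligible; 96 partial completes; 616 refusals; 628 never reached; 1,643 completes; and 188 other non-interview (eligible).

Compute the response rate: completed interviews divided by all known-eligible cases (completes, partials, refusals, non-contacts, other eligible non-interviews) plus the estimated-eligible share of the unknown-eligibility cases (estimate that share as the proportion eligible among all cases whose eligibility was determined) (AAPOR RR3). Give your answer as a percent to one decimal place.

Numerator: 1643
Eligible (known): 1643 + 96 + 616 + 628 + 188 = 3171
e = 3171 / (3171 + 533) = 3171 / 3704 = 0.8561
e × U: 0.8561 × 847 = 725.12
Denom: 3171 + 725.12 = 3896.12
RR3 = 1643 / 3896.12 = 0.4217

42.2%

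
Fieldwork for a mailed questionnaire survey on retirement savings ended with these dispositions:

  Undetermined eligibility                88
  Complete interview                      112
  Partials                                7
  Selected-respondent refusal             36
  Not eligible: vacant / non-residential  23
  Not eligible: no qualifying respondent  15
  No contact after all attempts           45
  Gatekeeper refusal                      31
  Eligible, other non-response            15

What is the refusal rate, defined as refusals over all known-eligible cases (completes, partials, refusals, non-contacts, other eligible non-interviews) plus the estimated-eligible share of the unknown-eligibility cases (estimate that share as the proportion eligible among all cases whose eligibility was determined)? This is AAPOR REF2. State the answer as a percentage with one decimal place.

Declined to participate = 31 + 36 = 67
Screened out, ineligible = 15 + 23 = 38
Numerator → 67
Known eligible → 112 + 7 + 67 + 45 + 15 = 246
e = 246 / (246 + 38) = 246 / 284 = 0.8662
Estimated eligible among unknowns → 0.8662 × 88 = 76.23
Denom → 246 + 76.23 = 322.23
REF2 = 67 / 322.23 = 0.2079

20.8%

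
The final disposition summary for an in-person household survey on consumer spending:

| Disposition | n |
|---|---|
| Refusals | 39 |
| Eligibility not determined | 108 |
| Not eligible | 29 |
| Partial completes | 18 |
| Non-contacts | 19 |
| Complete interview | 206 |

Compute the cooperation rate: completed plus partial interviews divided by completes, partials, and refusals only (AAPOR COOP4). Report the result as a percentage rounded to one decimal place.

85.2%

Num → 206 + 18 = 224
Denominator → 206 + 18 + 39 = 263
COOP4 = 224 / 263 = 0.8517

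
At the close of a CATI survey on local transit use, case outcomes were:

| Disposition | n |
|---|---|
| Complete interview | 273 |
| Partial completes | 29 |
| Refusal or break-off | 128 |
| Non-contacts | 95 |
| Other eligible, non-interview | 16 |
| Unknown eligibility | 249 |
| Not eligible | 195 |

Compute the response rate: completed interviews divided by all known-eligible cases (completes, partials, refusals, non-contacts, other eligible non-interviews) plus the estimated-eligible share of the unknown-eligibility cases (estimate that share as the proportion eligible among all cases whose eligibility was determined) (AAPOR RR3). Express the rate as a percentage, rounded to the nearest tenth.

37.7%

Num → 273
Known eligible → 273 + 29 + 128 + 95 + 16 = 541
e = 541 / (541 + 195) = 541 / 736 = 0.7351
Eligible share of unknowns → 0.7351 × 249 = 183.04
Denominator → 541 + 183.04 = 724.04
RR3 = 273 / 724.04 = 0.3771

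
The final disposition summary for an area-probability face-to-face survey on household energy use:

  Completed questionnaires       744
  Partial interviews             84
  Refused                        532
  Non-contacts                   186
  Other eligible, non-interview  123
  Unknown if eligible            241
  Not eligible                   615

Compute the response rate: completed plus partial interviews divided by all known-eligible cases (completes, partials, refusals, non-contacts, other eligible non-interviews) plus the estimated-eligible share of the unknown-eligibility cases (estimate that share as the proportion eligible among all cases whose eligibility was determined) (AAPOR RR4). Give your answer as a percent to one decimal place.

Top: 744 + 84 = 828
Eligible (known): 744 + 84 + 532 + 186 + 123 = 1669
e = 1669 / (1669 + 615) = 1669 / 2284 = 0.7307
Estimated eligible among unknowns: 0.7307 × 241 = 176.10
Base: 1669 + 176.10 = 1845.10
RR4 = 828 / 1845.10 = 0.4488

44.9%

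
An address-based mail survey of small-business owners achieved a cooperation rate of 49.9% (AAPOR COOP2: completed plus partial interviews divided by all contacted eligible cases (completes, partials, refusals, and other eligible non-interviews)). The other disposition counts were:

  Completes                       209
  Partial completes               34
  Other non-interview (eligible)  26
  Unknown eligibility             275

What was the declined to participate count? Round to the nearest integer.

218

Numerator → 209 + 34 = 243
COOP2 = 243 / D = 0.499
D = 243 / 0.499 = 487.0
Other denominator terms total 269
declined to participate = 487.0 − 269 ≈ 218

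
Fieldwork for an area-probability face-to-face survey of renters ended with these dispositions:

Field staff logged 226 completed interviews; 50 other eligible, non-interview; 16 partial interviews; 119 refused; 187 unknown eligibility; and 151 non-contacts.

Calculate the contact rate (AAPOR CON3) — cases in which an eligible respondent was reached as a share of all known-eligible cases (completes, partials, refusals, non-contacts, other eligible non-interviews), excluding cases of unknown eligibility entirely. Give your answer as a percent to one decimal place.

73.1%

Num → 226 + 16 + 119 + 50 = 411
Denominator → 226 + 16 + 119 + 151 + 50 = 562
CON3 = 411 / 562 = 0.7313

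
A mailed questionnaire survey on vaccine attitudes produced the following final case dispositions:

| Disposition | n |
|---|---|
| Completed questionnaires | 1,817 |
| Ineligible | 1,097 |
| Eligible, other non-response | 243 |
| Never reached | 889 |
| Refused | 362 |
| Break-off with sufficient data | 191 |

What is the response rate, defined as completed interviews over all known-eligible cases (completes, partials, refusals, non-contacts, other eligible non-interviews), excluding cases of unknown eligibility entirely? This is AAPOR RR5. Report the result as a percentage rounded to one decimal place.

51.9%

Numerator: 1817
Base: 1817 + 191 + 362 + 889 + 243 = 3502
RR5 = 1817 / 3502 = 0.5188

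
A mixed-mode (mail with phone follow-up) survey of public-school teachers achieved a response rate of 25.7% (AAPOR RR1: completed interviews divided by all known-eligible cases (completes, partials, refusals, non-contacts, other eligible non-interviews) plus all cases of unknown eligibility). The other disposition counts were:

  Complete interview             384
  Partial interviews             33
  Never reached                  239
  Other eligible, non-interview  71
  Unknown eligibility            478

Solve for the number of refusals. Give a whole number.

RR1 = 384 / D = 0.257
D = 384 / 0.257 = 1494.2
Rest of base = 1205
refusals = 1494.2 − 1205 ≈ 289

289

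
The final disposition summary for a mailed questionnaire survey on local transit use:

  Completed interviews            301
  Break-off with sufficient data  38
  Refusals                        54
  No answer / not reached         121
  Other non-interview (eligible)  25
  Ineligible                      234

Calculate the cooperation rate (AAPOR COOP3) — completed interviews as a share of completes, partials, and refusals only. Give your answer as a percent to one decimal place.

76.6%

Top: 301
Denominator: 301 + 38 + 54 = 393
COOP3 = 301 / 393 = 0.7659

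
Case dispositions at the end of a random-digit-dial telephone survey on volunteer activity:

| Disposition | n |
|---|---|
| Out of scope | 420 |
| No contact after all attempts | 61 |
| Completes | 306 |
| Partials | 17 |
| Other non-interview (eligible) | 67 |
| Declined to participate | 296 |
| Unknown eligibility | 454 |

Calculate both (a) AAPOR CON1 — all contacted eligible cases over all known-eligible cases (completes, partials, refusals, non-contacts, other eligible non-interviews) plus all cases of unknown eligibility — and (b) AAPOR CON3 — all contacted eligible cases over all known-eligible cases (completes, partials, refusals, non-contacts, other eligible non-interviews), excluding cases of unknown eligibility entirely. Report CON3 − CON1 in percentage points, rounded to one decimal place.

Top: 306 + 17 + 296 + 67 = 686
Base: 306 + 17 + 296 + 61 + 67 + 454 = 1201
CON1 = 686 / 1201 = 0.5712
Base: 306 + 17 + 296 + 61 + 67 = 747
CON3 = 686 / 747 = 0.9183
Difference = 91.83 − 57.12 = 34.71 percentage points

34.7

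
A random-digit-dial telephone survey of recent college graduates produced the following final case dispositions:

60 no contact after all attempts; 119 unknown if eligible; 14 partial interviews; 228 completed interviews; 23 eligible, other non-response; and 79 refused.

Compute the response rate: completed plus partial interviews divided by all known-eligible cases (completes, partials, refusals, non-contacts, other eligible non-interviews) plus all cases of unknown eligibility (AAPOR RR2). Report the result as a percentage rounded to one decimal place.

Top: 228 + 14 = 242
Denominator: 228 + 14 + 79 + 60 + 23 + 119 = 523
RR2 = 242 / 523 = 0.4627

46.3%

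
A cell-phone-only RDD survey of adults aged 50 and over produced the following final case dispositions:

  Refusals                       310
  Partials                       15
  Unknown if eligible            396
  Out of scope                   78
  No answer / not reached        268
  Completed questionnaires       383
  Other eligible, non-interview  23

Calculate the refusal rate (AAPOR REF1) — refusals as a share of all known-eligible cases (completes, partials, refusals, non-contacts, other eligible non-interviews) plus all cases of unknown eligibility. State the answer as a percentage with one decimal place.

Numerator: 310
Base: 383 + 15 + 310 + 268 + 23 + 396 = 1395
REF1 = 310 / 1395 = 0.2222

22.2%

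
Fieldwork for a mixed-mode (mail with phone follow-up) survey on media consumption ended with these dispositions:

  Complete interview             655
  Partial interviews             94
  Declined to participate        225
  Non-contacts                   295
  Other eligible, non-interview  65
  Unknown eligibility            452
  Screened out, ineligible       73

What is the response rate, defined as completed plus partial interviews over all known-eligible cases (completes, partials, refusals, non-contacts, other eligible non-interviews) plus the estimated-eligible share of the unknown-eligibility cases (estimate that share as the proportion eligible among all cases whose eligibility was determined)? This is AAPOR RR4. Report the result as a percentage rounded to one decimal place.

42.5%

Numerator → 655 + 94 = 749
Determined eligible → 655 + 94 + 225 + 295 + 65 = 1334
e = 1334 / (1334 + 73) = 1334 / 1407 = 0.9481
Eligible share of unknowns → 0.9481 × 452 = 428.54
Denom → 1334 + 428.54 = 1762.54
RR4 = 749 / 1762.54 = 0.4250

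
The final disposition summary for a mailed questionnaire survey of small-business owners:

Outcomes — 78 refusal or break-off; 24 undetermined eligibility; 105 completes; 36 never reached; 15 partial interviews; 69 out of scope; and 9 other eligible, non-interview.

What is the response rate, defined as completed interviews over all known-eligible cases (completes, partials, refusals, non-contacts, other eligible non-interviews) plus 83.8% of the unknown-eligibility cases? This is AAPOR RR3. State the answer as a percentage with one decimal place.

Num = 105
Known eligible = 105 + 15 + 78 + 36 + 9 = 243
e × U = 0.8380 × 24 = 20.11
Base = 243 + 20.11 = 263.11
RR3 = 105 / 263.11 = 0.3991

39.9%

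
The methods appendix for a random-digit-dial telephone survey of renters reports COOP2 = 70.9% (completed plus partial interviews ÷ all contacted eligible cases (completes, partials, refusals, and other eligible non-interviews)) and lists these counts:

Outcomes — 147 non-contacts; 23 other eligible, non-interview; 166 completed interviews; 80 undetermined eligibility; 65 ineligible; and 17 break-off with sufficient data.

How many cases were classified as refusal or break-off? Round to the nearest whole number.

Top: 166 + 17 = 183
COOP2 = 183 / D = 0.709
D = 183 / 0.709 = 258.1
Other denominator terms total 206
refusal or break-off = 258.1 − 206 ≈ 52

52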